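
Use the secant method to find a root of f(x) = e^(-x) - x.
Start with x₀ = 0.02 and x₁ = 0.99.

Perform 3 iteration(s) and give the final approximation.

f(x) = e^(-x) - x
x₀ = 0.02, x₁ = 0.99

Secant formula: x_{n+1} = x_n - f(x_n)(x_n - x_{n-1})/(f(x_n) - f(x_{n-1}))

Iteration 1:
  f(0.020000) = 0.960199
  f(0.990000) = -0.618423
  x_2 = 0.990000 - (-0.618423)×(0.990000 - 0.020000)/(-0.618423 - 0.960199)
       = 0.610004
Iteration 2:
  f(0.990000) = -0.618423
  f(0.610004) = -0.066655
  x_3 = 0.610004 - (-0.066655)×(0.610004 - 0.990000)/(-0.066655 - (-0.618423))
       = 0.564099
Iteration 3:
  f(0.610004) = -0.066655
  f(0.564099) = 0.004773
  x_4 = 0.564099 - 0.004773×(0.564099 - 0.610004)/(0.004773 - (-0.066655))
       = 0.567167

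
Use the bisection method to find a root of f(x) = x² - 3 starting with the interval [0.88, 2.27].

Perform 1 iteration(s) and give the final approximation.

f(x) = x² - 3
Initial interval: [0.88, 2.27]

Iteration 1:
  c_1 = (0.880000 + 2.270000)/2 = 1.575000
  f(c_1) = f(1.575000) = -0.519375
  f(a) × f(c) ≥ 0, new interval: [1.575000, 2.270000]

After 1 iteration(s), the approximation is c_1 = 1.575000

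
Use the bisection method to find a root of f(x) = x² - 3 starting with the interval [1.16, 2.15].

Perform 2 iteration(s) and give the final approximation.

f(x) = x² - 3
Initial interval: [1.16, 2.15]

Iteration 1:
  c_1 = (1.160000 + 2.150000)/2 = 1.655000
  f(c_1) = f(1.655000) = -0.260975
  f(a) × f(c) ≥ 0, new interval: [1.655000, 2.150000]
Iteration 2:
  c_2 = (1.655000 + 2.150000)/2 = 1.902500
  f(c_2) = f(1.902500) = 0.619506
  f(a) × f(c) < 0, new interval: [1.655000, 1.902500]

After 2 iteration(s), the approximation is c_2 = 1.902500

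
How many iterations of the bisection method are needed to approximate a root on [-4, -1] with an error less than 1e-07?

We need (b-a)/2^n ≤ 1e-07
(-1 - (-4))/2^n ≤ 1e-07
3/2^n ≤ 1e-07
2^n ≥ 30000000
n ≥ log₂(30000000) = 24.84
n ≥ 25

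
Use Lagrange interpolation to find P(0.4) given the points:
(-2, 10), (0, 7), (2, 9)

Lagrange interpolation formula:
P(x) = Σ yᵢ × Lᵢ(x)
where Lᵢ(x) = Π_{j≠i} (x - xⱼ)/(xᵢ - xⱼ)

L_0(0.4) = (0.4 - 0)/(-2 - 0) × (0.4 - 2)/(-2 - 2) = -0.080000
L_1(0.4) = (0.4 - (-2))/(0 - (-2)) × (0.4 - 2)/(0 - 2) = 0.960000
L_2(0.4) = (0.4 - (-2))/(2 - (-2)) × (0.4 - 0)/(2 - 0) = 0.120000

P(0.4) = 10×L_0(0.4) + 7×L_1(0.4) + 9×L_2(0.4)
P(0.4) = 7.000000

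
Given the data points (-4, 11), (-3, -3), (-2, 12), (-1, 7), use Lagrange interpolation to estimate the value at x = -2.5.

Lagrange interpolation formula:
P(x) = Σ yᵢ × Lᵢ(x)
where Lᵢ(x) = Π_{j≠i} (x - xⱼ)/(xᵢ - xⱼ)

L_0(-2.5) = (-2.5 - (-3))/(-4 - (-3)) × (-2.5 - (-2))/(-4 - (-2)) × (-2.5 - (-1))/(-4 - (-1)) = -0.062500
L_1(-2.5) = (-2.5 - (-4))/(-3 - (-4)) × (-2.5 - (-2))/(-3 - (-2)) × (-2.5 - (-1))/(-3 - (-1)) = 0.562500
L_2(-2.5) = (-2.5 - (-4))/(-2 - (-4)) × (-2.5 - (-3))/(-2 - (-3)) × (-2.5 - (-1))/(-2 - (-1)) = 0.562500
L_3(-2.5) = (-2.5 - (-4))/(-1 - (-4)) × (-2.5 - (-3))/(-1 - (-3)) × (-2.5 - (-2))/(-1 - (-2)) = -0.062500

P(-2.5) = 11×L_0(-2.5) + (-3)×L_1(-2.5) + 12×L_2(-2.5) + 7×L_3(-2.5)
P(-2.5) = 3.937500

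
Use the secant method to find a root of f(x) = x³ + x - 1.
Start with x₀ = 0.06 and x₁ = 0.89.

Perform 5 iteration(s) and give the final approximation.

f(x) = x³ + x - 1
x₀ = 0.06, x₁ = 0.89

Secant formula: x_{n+1} = x_n - f(x_n)(x_n - x_{n-1})/(f(x_n) - f(x_{n-1}))

Iteration 1:
  f(0.060000) = -0.939784
  f(0.890000) = 0.594969
  x_2 = 0.890000 - 0.594969×(0.890000 - 0.060000)/(0.594969 - (-0.939784))
       = 0.568239
Iteration 2:
  f(0.890000) = 0.594969
  f(0.568239) = -0.248280
  x_3 = 0.568239 - (-0.248280)×(0.568239 - 0.890000)/(-0.248280 - 0.594969)
       = 0.662976
Iteration 3:
  f(0.568239) = -0.248280
  f(0.662976) = -0.045622
  x_4 = 0.662976 - (-0.045622)×(0.662976 - 0.568239)/(-0.045622 - (-0.248280))
       = 0.684303
Iteration 4:
  f(0.662976) = -0.045622
  f(0.684303) = 0.004742
  x_5 = 0.684303 - 0.004742×(0.684303 - 0.662976)/(0.004742 - (-0.045622))
       = 0.682295
Iteration 5:
  f(0.684303) = 0.004742
  f(0.682295) = -0.000079
  x_6 = 0.682295 - (-0.000079)×(0.682295 - 0.684303)/(-0.000079 - 0.004742)
       = 0.682328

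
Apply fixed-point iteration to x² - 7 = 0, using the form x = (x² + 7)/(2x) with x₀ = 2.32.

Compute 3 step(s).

Equation: x² - 7 = 0
Fixed-point form: x = (x² + 7)/(2x)
x₀ = 2.32

x_1 = g(2.320000) = 2.668621
x_2 = g(2.668621) = 2.645849
x_3 = g(2.645849) = 2.645751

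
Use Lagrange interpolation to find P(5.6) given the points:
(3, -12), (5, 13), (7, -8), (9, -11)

Lagrange interpolation formula:
P(x) = Σ yᵢ × Lᵢ(x)
where Lᵢ(x) = Π_{j≠i} (x - xⱼ)/(xᵢ - xⱼ)

L_0(5.6) = (5.6 - 5)/(3 - 5) × (5.6 - 7)/(3 - 7) × (5.6 - 9)/(3 - 9) = -0.059500
L_1(5.6) = (5.6 - 3)/(5 - 3) × (5.6 - 7)/(5 - 7) × (5.6 - 9)/(5 - 9) = 0.773500
L_2(5.6) = (5.6 - 3)/(7 - 3) × (5.6 - 5)/(7 - 5) × (5.6 - 9)/(7 - 9) = 0.331500
L_3(5.6) = (5.6 - 3)/(9 - 3) × (5.6 - 5)/(9 - 5) × (5.6 - 7)/(9 - 7) = -0.045500

P(5.6) = (-12)×L_0(5.6) + 13×L_1(5.6) + (-8)×L_2(5.6) + (-11)×L_3(5.6)
P(5.6) = 8.618000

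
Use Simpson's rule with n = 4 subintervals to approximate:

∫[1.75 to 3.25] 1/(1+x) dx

f(x) = 1/(1+x)
a = 1.75, b = 3.25, n = 4
h = (b - a)/n = 0.375000

Simpson's rule: (h/3)[f(x₀) + 4f(x₁) + 2f(x₂) + ... + f(xₙ)]

x_0 = 1.7500, f(x_0) = 0.363636, coefficient = 1
x_1 = 2.1250, f(x_1) = 0.320000, coefficient = 4
x_2 = 2.5000, f(x_2) = 0.285714, coefficient = 2
x_3 = 2.8750, f(x_3) = 0.258065, coefficient = 4
x_4 = 3.2500, f(x_4) = 0.235294, coefficient = 1

I ≈ (0.375000/3) × 3.482617 = 0.435327
Exact value: 0.435318
Error: 0.000009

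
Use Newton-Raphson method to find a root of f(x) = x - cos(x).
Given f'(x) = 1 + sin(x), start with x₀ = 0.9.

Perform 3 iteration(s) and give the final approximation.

f(x) = x - cos(x)
f'(x) = 1 + sin(x)
x₀ = 0.9

Newton-Raphson formula: x_{n+1} = x_n - f(x_n)/f'(x_n)

Iteration 1:
  f(0.900000) = 0.278390
  f'(0.900000) = 1.783327
  x_1 = 0.900000 - 0.278390/1.783327 = 0.743893
Iteration 2:
  f(0.743893) = 0.008055
  f'(0.743893) = 1.677158
  x_2 = 0.743893 - 0.008055/1.677158 = 0.739090
Iteration 3:
  f(0.739090) = 0.000008
  f'(0.739090) = 1.673616
  x_3 = 0.739090 - 0.000008/1.673616 = 0.739085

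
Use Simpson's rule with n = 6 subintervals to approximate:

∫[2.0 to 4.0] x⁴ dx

f(x) = x⁴
a = 2.0, b = 4.0, n = 6
h = (b - a)/n = 0.333333

Simpson's rule: (h/3)[f(x₀) + 4f(x₁) + 2f(x₂) + ... + f(xₙ)]

x_0 = 2.0000, f(x_0) = 16.000000, coefficient = 1
x_1 = 2.3333, f(x_1) = 29.641975, coefficient = 4
x_2 = 2.6667, f(x_2) = 50.567901, coefficient = 2
x_3 = 3.0000, f(x_3) = 81.000000, coefficient = 4
x_4 = 3.3333, f(x_4) = 123.456790, coefficient = 2
x_5 = 3.6667, f(x_5) = 180.753086, coefficient = 4
x_6 = 4.0000, f(x_6) = 256.000000, coefficient = 1

I ≈ (0.333333/3) × 1785.629630 = 198.403292
Exact value: 198.400000
Error: 0.003292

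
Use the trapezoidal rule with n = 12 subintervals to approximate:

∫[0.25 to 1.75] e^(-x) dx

f(x) = e^(-x)
a = 0.25, b = 1.75, n = 12
h = (b - a)/n = 0.125000

Trapezoidal rule: (h/2)[f(x₀) + 2f(x₁) + 2f(x₂) + ... + f(xₙ)]

x_0 = 0.2500, f(x_0) = 0.778801, coefficient = 1
x_1 = 0.3750, f(x_1) = 0.687289, coefficient = 2
x_2 = 0.5000, f(x_2) = 0.606531, coefficient = 2
x_3 = 0.6250, f(x_3) = 0.535261, coefficient = 2
x_4 = 0.7500, f(x_4) = 0.472367, coefficient = 2
x_5 = 0.8750, f(x_5) = 0.416862, coefficient = 2
x_6 = 1.0000, f(x_6) = 0.367879, coefficient = 2
x_7 = 1.1250, f(x_7) = 0.324652, coefficient = 2
x_8 = 1.2500, f(x_8) = 0.286505, coefficient = 2
x_9 = 1.3750, f(x_9) = 0.252840, coefficient = 2
x_10 = 1.5000, f(x_10) = 0.223130, coefficient = 2
x_11 = 1.6250, f(x_11) = 0.196912, coefficient = 2
x_12 = 1.7500, f(x_12) = 0.173774, coefficient = 1

I ≈ (0.125000/2) × 9.693031 = 0.605814
Exact value: 0.605027
Error: 0.000788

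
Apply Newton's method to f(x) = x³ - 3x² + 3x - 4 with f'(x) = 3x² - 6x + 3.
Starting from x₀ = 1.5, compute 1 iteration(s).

f(x) = x³ - 3x² + 3x - 4
f'(x) = 3x² - 6x + 3
x₀ = 1.5

Newton-Raphson formula: x_{n+1} = x_n - f(x_n)/f'(x_n)

Iteration 1:
  f(1.500000) = -2.875000
  f'(1.500000) = 0.750000
  x_1 = 1.500000 - (-2.875000)/0.750000 = 5.333333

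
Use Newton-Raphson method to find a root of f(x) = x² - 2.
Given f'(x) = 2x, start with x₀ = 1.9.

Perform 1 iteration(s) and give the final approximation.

f(x) = x² - 2
f'(x) = 2x
x₀ = 1.9

Newton-Raphson formula: x_{n+1} = x_n - f(x_n)/f'(x_n)

Iteration 1:
  f(1.900000) = 1.610000
  f'(1.900000) = 3.800000
  x_1 = 1.900000 - 1.610000/3.800000 = 1.476316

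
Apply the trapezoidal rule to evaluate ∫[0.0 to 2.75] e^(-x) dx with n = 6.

f(x) = e^(-x)
a = 0.0, b = 2.75, n = 6
h = (b - a)/n = 0.458333

Trapezoidal rule: (h/2)[f(x₀) + 2f(x₁) + 2f(x₂) + ... + f(xₙ)]

x_0 = 0.0000, f(x_0) = 1.000000, coefficient = 1
x_1 = 0.4583, f(x_1) = 0.632337, coefficient = 2
x_2 = 0.9167, f(x_2) = 0.399850, coefficient = 2
x_3 = 1.3750, f(x_3) = 0.252840, coefficient = 2
x_4 = 1.8333, f(x_4) = 0.159880, coefficient = 2
x_5 = 2.2917, f(x_5) = 0.101098, coefficient = 2
x_6 = 2.7500, f(x_6) = 0.063928, coefficient = 1

I ≈ (0.458333/2) × 4.155935 = 0.952402
Exact value: 0.936072
Error: 0.016330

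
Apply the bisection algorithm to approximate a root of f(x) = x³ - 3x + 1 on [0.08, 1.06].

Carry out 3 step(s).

f(x) = x³ - 3x + 1
Initial interval: [0.08, 1.06]

Iteration 1:
  c_1 = (0.080000 + 1.060000)/2 = 0.570000
  f(c_1) = f(0.570000) = -0.524807
  f(a) × f(c) < 0, new interval: [0.080000, 0.570000]
Iteration 2:
  c_2 = (0.080000 + 0.570000)/2 = 0.325000
  f(c_2) = f(0.325000) = 0.059328
  f(a) × f(c) ≥ 0, new interval: [0.325000, 0.570000]
Iteration 3:
  c_3 = (0.325000 + 0.570000)/2 = 0.447500
  f(c_3) = f(0.447500) = -0.252885
  f(a) × f(c) < 0, new interval: [0.325000, 0.447500]

After 3 iteration(s), the approximation is c_3 = 0.447500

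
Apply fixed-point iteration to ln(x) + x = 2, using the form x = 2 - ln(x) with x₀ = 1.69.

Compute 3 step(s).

Equation: ln(x) + x = 2
Fixed-point form: x = 2 - ln(x)
x₀ = 1.69

x_1 = g(1.690000) = 1.475271
x_2 = g(1.475271) = 1.611158
x_3 = g(1.611158) = 1.523047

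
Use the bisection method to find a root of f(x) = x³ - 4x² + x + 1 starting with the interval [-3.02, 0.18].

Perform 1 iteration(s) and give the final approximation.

f(x) = x³ - 4x² + x + 1
Initial interval: [-3.02, 0.18]

Iteration 1:
  c_1 = (-3.020000 + 0.180000)/2 = -1.420000
  f(c_1) = f(-1.420000) = -11.348888
  f(a) × f(c) ≥ 0, new interval: [-1.420000, 0.180000]

After 1 iteration(s), the approximation is c_1 = -1.420000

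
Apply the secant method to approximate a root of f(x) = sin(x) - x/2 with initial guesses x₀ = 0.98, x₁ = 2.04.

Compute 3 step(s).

f(x) = sin(x) - x/2
x₀ = 0.98, x₁ = 2.04

Secant formula: x_{n+1} = x_n - f(x_n)(x_n - x_{n-1})/(f(x_n) - f(x_{n-1}))

Iteration 1:
  f(0.980000) = 0.340497
  f(2.040000) = -0.128071
  x_2 = 2.040000 - (-0.128071)×(2.040000 - 0.980000)/(-0.128071 - 0.340497)
       = 1.750276
Iteration 2:
  f(2.040000) = -0.128071
  f(1.750276) = 0.108799
  x_3 = 1.750276 - 0.108799×(1.750276 - 2.040000)/(0.108799 - (-0.128071))
       = 1.883351
Iteration 3:
  f(1.750276) = 0.108799
  f(1.883351) = 0.009875
  x_4 = 1.883351 - 0.009875×(1.883351 - 1.750276)/(0.009875 - 0.108799)
       = 1.896636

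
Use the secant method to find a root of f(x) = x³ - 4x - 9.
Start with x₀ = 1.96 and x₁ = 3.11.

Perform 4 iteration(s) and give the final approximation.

f(x) = x³ - 4x - 9
x₀ = 1.96, x₁ = 3.11

Secant formula: x_{n+1} = x_n - f(x_n)(x_n - x_{n-1})/(f(x_n) - f(x_{n-1}))

Iteration 1:
  f(1.960000) = -9.310464
  f(3.110000) = 8.640231
  x_2 = 3.110000 - 8.640231×(3.110000 - 1.960000)/(8.640231 - (-9.310464))
       = 2.556469
Iteration 2:
  f(3.110000) = 8.640231
  f(2.556469) = -2.517986
  x_3 = 2.556469 - (-2.517986)×(2.556469 - 3.110000)/(-2.517986 - 8.640231)
       = 2.681380
Iteration 3:
  f(2.556469) = -2.517986
  f(2.681380) = -0.446938
  x_4 = 2.681380 - (-0.446938)×(2.681380 - 2.556469)/(-0.446938 - (-2.517986))
       = 2.708336
Iteration 4:
  f(2.681380) = -0.446938
  f(2.708336) = 0.032530
  x_5 = 2.708336 - 0.032530×(2.708336 - 2.681380)/(0.032530 - (-0.446938))
       = 2.706507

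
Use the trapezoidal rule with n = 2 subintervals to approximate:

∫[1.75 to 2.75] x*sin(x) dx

f(x) = x*sin(x)
a = 1.75, b = 2.75, n = 2
h = (b - a)/n = 0.500000

Trapezoidal rule: (h/2)[f(x₀) + 2f(x₁) + 2f(x₂) + ... + f(xₙ)]

x_0 = 1.7500, f(x_0) = 1.721975, coefficient = 1
x_1 = 2.2500, f(x_1) = 1.750665, coefficient = 2
x_2 = 2.7500, f(x_2) = 1.049568, coefficient = 1

I ≈ (0.500000/2) × 6.272873 = 1.568218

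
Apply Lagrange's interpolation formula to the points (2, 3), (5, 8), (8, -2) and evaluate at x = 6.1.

Lagrange interpolation formula:
P(x) = Σ yᵢ × Lᵢ(x)
where Lᵢ(x) = Π_{j≠i} (x - xⱼ)/(xᵢ - xⱼ)

L_0(6.1) = (6.1 - 5)/(2 - 5) × (6.1 - 8)/(2 - 8) = -0.116111
L_1(6.1) = (6.1 - 2)/(5 - 2) × (6.1 - 8)/(5 - 8) = 0.865556
L_2(6.1) = (6.1 - 2)/(8 - 2) × (6.1 - 5)/(8 - 5) = 0.250556

P(6.1) = 3×L_0(6.1) + 8×L_1(6.1) + (-2)×L_2(6.1)
P(6.1) = 6.075000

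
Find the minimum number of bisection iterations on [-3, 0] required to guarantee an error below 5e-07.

We need (b-a)/2^n ≤ 5e-07
(0 - (-3))/2^n ≤ 5e-07
3/2^n ≤ 5e-07
2^n ≥ 6000000
n ≥ log₂(6000000) = 22.52
n ≥ 23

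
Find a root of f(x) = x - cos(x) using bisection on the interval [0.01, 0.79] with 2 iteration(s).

f(x) = x - cos(x)
Initial interval: [0.01, 0.79]

Iteration 1:
  c_1 = (0.010000 + 0.790000)/2 = 0.400000
  f(c_1) = f(0.400000) = -0.521061
  f(a) × f(c) ≥ 0, new interval: [0.400000, 0.790000]
Iteration 2:
  c_2 = (0.400000 + 0.790000)/2 = 0.595000
  f(c_2) = f(0.595000) = -0.233148
  f(a) × f(c) ≥ 0, new interval: [0.595000, 0.790000]

After 2 iteration(s), the approximation is c_2 = 0.595000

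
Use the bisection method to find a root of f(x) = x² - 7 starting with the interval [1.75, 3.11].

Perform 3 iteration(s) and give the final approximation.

f(x) = x² - 7
Initial interval: [1.75, 3.11]

Iteration 1:
  c_1 = (1.750000 + 3.110000)/2 = 2.430000
  f(c_1) = f(2.430000) = -1.095100
  f(a) × f(c) ≥ 0, new interval: [2.430000, 3.110000]
Iteration 2:
  c_2 = (2.430000 + 3.110000)/2 = 2.770000
  f(c_2) = f(2.770000) = 0.672900
  f(a) × f(c) < 0, new interval: [2.430000, 2.770000]
Iteration 3:
  c_3 = (2.430000 + 2.770000)/2 = 2.600000
  f(c_3) = f(2.600000) = -0.240000
  f(a) × f(c) ≥ 0, new interval: [2.600000, 2.770000]

After 3 iteration(s), the approximation is c_3 = 2.600000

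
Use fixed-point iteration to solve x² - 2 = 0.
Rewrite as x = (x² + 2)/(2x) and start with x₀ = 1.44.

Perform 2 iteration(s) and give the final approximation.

Equation: x² - 2 = 0
Fixed-point form: x = (x² + 2)/(2x)
x₀ = 1.44

x_1 = g(1.440000) = 1.414444
x_2 = g(1.414444) = 1.414214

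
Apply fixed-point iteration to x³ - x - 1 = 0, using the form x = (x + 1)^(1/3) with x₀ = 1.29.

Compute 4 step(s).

Equation: x³ - x - 1 = 0
Fixed-point form: x = (x + 1)^(1/3)
x₀ = 1.29

x_1 = g(1.290000) = 1.318090
x_2 = g(1.318090) = 1.323458
x_3 = g(1.323458) = 1.324479
x_4 = g(1.324479) = 1.324672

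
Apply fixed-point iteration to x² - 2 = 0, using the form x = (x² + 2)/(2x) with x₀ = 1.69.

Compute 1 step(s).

Equation: x² - 2 = 0
Fixed-point form: x = (x² + 2)/(2x)
x₀ = 1.69

x_1 = g(1.690000) = 1.436716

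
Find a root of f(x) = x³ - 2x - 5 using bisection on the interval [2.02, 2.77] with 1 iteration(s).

f(x) = x³ - 2x - 5
Initial interval: [2.02, 2.77]

Iteration 1:
  c_1 = (2.020000 + 2.770000)/2 = 2.395000
  f(c_1) = f(2.395000) = 3.947780
  f(a) × f(c) < 0, new interval: [2.020000, 2.395000]

After 1 iteration(s), the approximation is c_1 = 2.395000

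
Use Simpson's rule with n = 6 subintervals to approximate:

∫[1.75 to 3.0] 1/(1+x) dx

f(x) = 1/(1+x)
a = 1.75, b = 3.0, n = 6
h = (b - a)/n = 0.208333

Simpson's rule: (h/3)[f(x₀) + 4f(x₁) + 2f(x₂) + ... + f(xₙ)]

x_0 = 1.7500, f(x_0) = 0.363636, coefficient = 1
x_1 = 1.9583, f(x_1) = 0.338028, coefficient = 4
x_2 = 2.1667, f(x_2) = 0.315789, coefficient = 2
x_3 = 2.3750, f(x_3) = 0.296296, coefficient = 4
x_4 = 2.5833, f(x_4) = 0.279070, coefficient = 2
x_5 = 2.7917, f(x_5) = 0.263736, coefficient = 4
x_6 = 3.0000, f(x_6) = 0.250000, coefficient = 1

I ≈ (0.208333/3) × 5.395598 = 0.374694
Exact value: 0.374693
Error: 0.000001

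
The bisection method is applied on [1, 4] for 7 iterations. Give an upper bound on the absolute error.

Bisection error bound: |error| ≤ (b-a)/2^n
|error| ≤ (4 - 1)/2^7 = 3/2^7
|error| ≤ 0.0234375000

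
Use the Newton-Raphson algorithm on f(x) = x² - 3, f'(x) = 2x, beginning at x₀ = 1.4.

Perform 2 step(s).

f(x) = x² - 3
f'(x) = 2x
x₀ = 1.4

Newton-Raphson formula: x_{n+1} = x_n - f(x_n)/f'(x_n)

Iteration 1:
  f(1.400000) = -1.040000
  f'(1.400000) = 2.800000
  x_1 = 1.400000 - (-1.040000)/2.800000 = 1.771429
Iteration 2:
  f(1.771429) = 0.137959
  f'(1.771429) = 3.542857
  x_2 = 1.771429 - 0.137959/3.542857 = 1.732488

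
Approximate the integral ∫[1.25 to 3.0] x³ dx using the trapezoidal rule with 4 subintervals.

f(x) = x³
a = 1.25, b = 3.0, n = 4
h = (b - a)/n = 0.437500

Trapezoidal rule: (h/2)[f(x₀) + 2f(x₁) + 2f(x₂) + ... + f(xₙ)]

x_0 = 1.2500, f(x_0) = 1.953125, coefficient = 1
x_1 = 1.6875, f(x_1) = 4.805420, coefficient = 2
x_2 = 2.1250, f(x_2) = 9.595703, coefficient = 2
x_3 = 2.5625, f(x_3) = 16.826416, coefficient = 2
x_4 = 3.0000, f(x_4) = 27.000000, coefficient = 1

I ≈ (0.437500/2) × 91.408203 = 19.995544
Exact value: 19.639648
Error: 0.355896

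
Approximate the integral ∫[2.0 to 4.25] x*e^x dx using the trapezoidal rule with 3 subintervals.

f(x) = x*e^x
a = 2.0, b = 4.25, n = 3
h = (b - a)/n = 0.750000

Trapezoidal rule: (h/2)[f(x₀) + 2f(x₁) + 2f(x₂) + ... + f(xₙ)]

x_0 = 2.0000, f(x_0) = 14.778112, coefficient = 1
x_1 = 2.7500, f(x_1) = 43.017238, coefficient = 2
x_2 = 3.5000, f(x_2) = 115.904082, coefficient = 2
x_3 = 4.2500, f(x_3) = 297.948002, coefficient = 1

I ≈ (0.750000/2) × 630.568754 = 236.463283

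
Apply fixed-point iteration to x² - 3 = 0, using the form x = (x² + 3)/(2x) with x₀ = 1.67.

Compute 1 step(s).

Equation: x² - 3 = 0
Fixed-point form: x = (x² + 3)/(2x)
x₀ = 1.67

x_1 = g(1.670000) = 1.733204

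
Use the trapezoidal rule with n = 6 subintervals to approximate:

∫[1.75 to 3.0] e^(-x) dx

f(x) = e^(-x)
a = 1.75, b = 3.0, n = 6
h = (b - a)/n = 0.208333

Trapezoidal rule: (h/2)[f(x₀) + 2f(x₁) + 2f(x₂) + ... + f(xₙ)]

x_0 = 1.7500, f(x_0) = 0.173774, coefficient = 1
x_1 = 1.9583, f(x_1) = 0.141093, coefficient = 2
x_2 = 2.1667, f(x_2) = 0.114559, coefficient = 2
x_3 = 2.3750, f(x_3) = 0.093014, coefficient = 2
x_4 = 2.5833, f(x_4) = 0.075522, coefficient = 2
x_5 = 2.7917, f(x_5) = 0.061319, coefficient = 2
x_6 = 3.0000, f(x_6) = 0.049787, coefficient = 1

I ≈ (0.208333/2) × 1.194576 = 0.124435
Exact value: 0.123987
Error: 0.000448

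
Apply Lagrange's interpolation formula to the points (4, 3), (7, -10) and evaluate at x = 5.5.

Lagrange interpolation formula:
P(x) = Σ yᵢ × Lᵢ(x)
where Lᵢ(x) = Π_{j≠i} (x - xⱼ)/(xᵢ - xⱼ)

L_0(5.5) = (5.5 - 7)/(4 - 7) = 0.500000
L_1(5.5) = (5.5 - 4)/(7 - 4) = 0.500000

P(5.5) = 3×L_0(5.5) + (-10)×L_1(5.5)
P(5.5) = -3.500000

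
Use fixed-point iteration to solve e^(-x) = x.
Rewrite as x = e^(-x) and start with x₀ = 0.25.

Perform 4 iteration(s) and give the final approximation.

Equation: e^(-x) = x
Fixed-point form: x = e^(-x)
x₀ = 0.25

x_1 = g(0.250000) = 0.778801
x_2 = g(0.778801) = 0.458956
x_3 = g(0.458956) = 0.631943
x_4 = g(0.631943) = 0.531558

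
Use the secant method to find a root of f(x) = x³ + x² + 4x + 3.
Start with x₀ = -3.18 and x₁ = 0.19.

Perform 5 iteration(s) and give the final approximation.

f(x) = x³ + x² + 4x + 3
x₀ = -3.18, x₁ = 0.19

Secant formula: x_{n+1} = x_n - f(x_n)(x_n - x_{n-1})/(f(x_n) - f(x_{n-1}))

Iteration 1:
  f(-3.180000) = -31.765032
  f(0.190000) = 3.802959
  x_2 = 0.190000 - 3.802959×(0.190000 - (-3.180000))/(3.802959 - (-31.765032))
       = -0.170323
Iteration 2:
  f(0.190000) = 3.802959
  f(-0.170323) = 2.342776
  x_3 = -0.170323 - 2.342776×(-0.170323 - 0.190000)/(2.342776 - 3.802959)
       = -0.748440
Iteration 3:
  f(-0.170323) = 2.342776
  f(-0.748440) = 0.147154
  x_4 = -0.748440 - 0.147154×(-0.748440 - (-0.170323))/(0.147154 - 2.342776)
       = -0.787186
Iteration 4:
  f(-0.748440) = 0.147154
  f(-0.787186) = -0.016873
  x_5 = -0.787186 - (-0.016873)×(-0.787186 - (-0.748440))/(-0.016873 - 0.147154)
       = -0.783201
Iteration 5:
  f(-0.787186) = -0.016873
  f(-0.783201) = 0.000183
  x_6 = -0.783201 - 0.000183×(-0.783201 - (-0.787186))/(0.000183 - (-0.016873))
       = -0.783243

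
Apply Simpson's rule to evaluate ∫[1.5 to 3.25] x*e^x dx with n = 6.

f(x) = x*e^x
a = 1.5, b = 3.25, n = 6
h = (b - a)/n = 0.291667

Simpson's rule: (h/3)[f(x₀) + 4f(x₁) + 2f(x₂) + ... + f(xₙ)]

x_0 = 1.5000, f(x_0) = 6.722534, coefficient = 1
x_1 = 1.7917, f(x_1) = 10.749002, coefficient = 4
x_2 = 2.0833, f(x_2) = 16.731656, coefficient = 2
x_3 = 2.3750, f(x_3) = 25.533656, coefficient = 4
x_4 = 2.6667, f(x_4) = 38.378443, coefficient = 2
x_5 = 2.9583, f(x_5) = 56.994763, coefficient = 4
x_6 = 3.2500, f(x_6) = 83.818605, coefficient = 1

I ≈ (0.291667/3) × 573.871022 = 55.793016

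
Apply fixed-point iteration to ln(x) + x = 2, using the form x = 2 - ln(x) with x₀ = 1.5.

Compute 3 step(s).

Equation: ln(x) + x = 2
Fixed-point form: x = 2 - ln(x)
x₀ = 1.5

x_1 = g(1.500000) = 1.594535
x_2 = g(1.594535) = 1.533418
x_3 = g(1.533418) = 1.572501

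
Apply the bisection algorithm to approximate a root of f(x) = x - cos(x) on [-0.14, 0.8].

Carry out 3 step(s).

f(x) = x - cos(x)
Initial interval: [-0.14, 0.8]

Iteration 1:
  c_1 = (-0.140000 + 0.800000)/2 = 0.330000
  f(c_1) = f(0.330000) = -0.616042
  f(a) × f(c) ≥ 0, new interval: [0.330000, 0.800000]
Iteration 2:
  c_2 = (0.330000 + 0.800000)/2 = 0.565000
  f(c_2) = f(0.565000) = -0.279589
  f(a) × f(c) ≥ 0, new interval: [0.565000, 0.800000]
Iteration 3:
  c_3 = (0.565000 + 0.800000)/2 = 0.682500
  f(c_3) = f(0.682500) = -0.093498
  f(a) × f(c) ≥ 0, new interval: [0.682500, 0.800000]

After 3 iteration(s), the approximation is c_3 = 0.682500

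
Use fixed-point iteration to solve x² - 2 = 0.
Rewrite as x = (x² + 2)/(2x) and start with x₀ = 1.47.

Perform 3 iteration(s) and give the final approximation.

Equation: x² - 2 = 0
Fixed-point form: x = (x² + 2)/(2x)
x₀ = 1.47

x_1 = g(1.470000) = 1.415272
x_2 = g(1.415272) = 1.414214
x_3 = g(1.414214) = 1.414214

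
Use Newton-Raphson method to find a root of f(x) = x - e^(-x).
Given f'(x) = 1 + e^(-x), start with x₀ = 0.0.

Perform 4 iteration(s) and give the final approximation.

f(x) = x - e^(-x)
f'(x) = 1 + e^(-x)
x₀ = 0.0

Newton-Raphson formula: x_{n+1} = x_n - f(x_n)/f'(x_n)

Iteration 1:
  f(0.000000) = -1.000000
  f'(0.000000) = 2.000000
  x_1 = 0.000000 - (-1.000000)/2.000000 = 0.500000
Iteration 2:
  f(0.500000) = -0.106531
  f'(0.500000) = 1.606531
  x_2 = 0.500000 - (-0.106531)/1.606531 = 0.566311
Iteration 3:
  f(0.566311) = -0.001305
  f'(0.566311) = 1.567616
  x_3 = 0.566311 - (-0.001305)/1.567616 = 0.567143
Iteration 4:
  f(0.567143) = 0.000000
  f'(0.567143) = 1.567143
  x_4 = 0.567143 - 0.000000/1.567143 = 0.567143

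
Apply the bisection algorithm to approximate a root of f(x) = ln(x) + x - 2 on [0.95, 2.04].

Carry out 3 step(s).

f(x) = ln(x) + x - 2
Initial interval: [0.95, 2.04]

Iteration 1:
  c_1 = (0.950000 + 2.040000)/2 = 1.495000
  f(c_1) = f(1.495000) = -0.102874
  f(a) × f(c) ≥ 0, new interval: [1.495000, 2.040000]
Iteration 2:
  c_2 = (1.495000 + 2.040000)/2 = 1.767500
  f(c_2) = f(1.767500) = 0.337066
  f(a) × f(c) < 0, new interval: [1.495000, 1.767500]
Iteration 3:
  c_3 = (1.495000 + 1.767500)/2 = 1.631250
  f(c_3) = f(1.631250) = 0.120597
  f(a) × f(c) < 0, new interval: [1.495000, 1.631250]

After 3 iteration(s), the approximation is c_3 = 1.631250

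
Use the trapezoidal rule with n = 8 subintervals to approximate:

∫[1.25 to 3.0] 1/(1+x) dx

f(x) = 1/(1+x)
a = 1.25, b = 3.0, n = 8
h = (b - a)/n = 0.218750

Trapezoidal rule: (h/2)[f(x₀) + 2f(x₁) + 2f(x₂) + ... + f(xₙ)]

x_0 = 1.2500, f(x_0) = 0.444444, coefficient = 1
x_1 = 1.4688, f(x_1) = 0.405063, coefficient = 2
x_2 = 1.6875, f(x_2) = 0.372093, coefficient = 2
x_3 = 1.9062, f(x_3) = 0.344086, coefficient = 2
x_4 = 2.1250, f(x_4) = 0.320000, coefficient = 2
x_5 = 2.3438, f(x_5) = 0.299065, coefficient = 2
x_6 = 2.5625, f(x_6) = 0.280702, coefficient = 2
x_7 = 2.7812, f(x_7) = 0.264463, coefficient = 2
x_8 = 3.0000, f(x_8) = 0.250000, coefficient = 1

I ≈ (0.218750/2) × 5.265389 = 0.575902
Exact value: 0.575364
Error: 0.000538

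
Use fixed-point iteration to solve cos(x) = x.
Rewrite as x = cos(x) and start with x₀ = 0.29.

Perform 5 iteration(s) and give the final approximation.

Equation: cos(x) = x
Fixed-point form: x = cos(x)
x₀ = 0.29

x_1 = g(0.290000) = 0.958244
x_2 = g(0.958244) = 0.574958
x_3 = g(0.574958) = 0.839215
x_4 = g(0.839215) = 0.668047
x_5 = g(0.668047) = 0.785033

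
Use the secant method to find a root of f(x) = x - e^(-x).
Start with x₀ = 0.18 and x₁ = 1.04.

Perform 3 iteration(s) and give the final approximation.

f(x) = x - e^(-x)
x₀ = 0.18, x₁ = 1.04

Secant formula: x_{n+1} = x_n - f(x_n)(x_n - x_{n-1})/(f(x_n) - f(x_{n-1}))

Iteration 1:
  f(0.180000) = -0.655270
  f(1.040000) = 0.686545
  x_2 = 1.040000 - 0.686545×(1.040000 - 0.180000)/(0.686545 - (-0.655270))
       = 0.599978
Iteration 2:
  f(1.040000) = 0.686545
  f(0.599978) = 0.051154
  x_3 = 0.599978 - 0.051154×(0.599978 - 1.040000)/(0.051154 - 0.686545)
       = 0.564553
Iteration 3:
  f(0.599978) = 0.051154
  f(0.564553) = -0.004062
  x_4 = 0.564553 - (-0.004062)×(0.564553 - 0.599978)/(-0.004062 - 0.051154)
       = 0.567159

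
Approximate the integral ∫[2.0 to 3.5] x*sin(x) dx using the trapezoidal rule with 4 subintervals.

f(x) = x*sin(x)
a = 2.0, b = 3.5, n = 4
h = (b - a)/n = 0.375000

Trapezoidal rule: (h/2)[f(x₀) + 2f(x₁) + 2f(x₂) + ... + f(xₙ)]

x_0 = 2.0000, f(x_0) = 1.818595, coefficient = 1
x_1 = 2.3750, f(x_1) = 1.647502, coefficient = 2
x_2 = 2.7500, f(x_2) = 1.049568, coefficient = 2
x_3 = 3.1250, f(x_3) = 0.051850, coefficient = 2
x_4 = 3.5000, f(x_4) = -1.227741, coefficient = 1

I ≈ (0.375000/2) × 6.088692 = 1.141630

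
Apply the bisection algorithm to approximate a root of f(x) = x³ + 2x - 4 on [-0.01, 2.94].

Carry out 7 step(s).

f(x) = x³ + 2x - 4
Initial interval: [-0.01, 2.94]

Iteration 1:
  c_1 = (-0.010000 + 2.940000)/2 = 1.465000
  f(c_1) = f(1.465000) = 2.074220
  f(a) × f(c) < 0, new interval: [-0.010000, 1.465000]
Iteration 2:
  c_2 = (-0.010000 + 1.465000)/2 = 0.727500
  f(c_2) = f(0.727500) = -2.159966
  f(a) × f(c) ≥ 0, new interval: [0.727500, 1.465000]
Iteration 3:
  c_3 = (0.727500 + 1.465000)/2 = 1.096250
  f(c_3) = f(1.096250) = -0.490066
  f(a) × f(c) ≥ 0, new interval: [1.096250, 1.465000]
Iteration 4:
  c_4 = (1.096250 + 1.465000)/2 = 1.280625
  f(c_4) = f(1.280625) = 0.661476
  f(a) × f(c) < 0, new interval: [1.096250, 1.280625]
Iteration 5:
  c_5 = (1.096250 + 1.280625)/2 = 1.188438
  f(c_5) = f(1.188438) = 0.055405
  f(a) × f(c) < 0, new interval: [1.096250, 1.188438]
Iteration 6:
  c_6 = (1.096250 + 1.188438)/2 = 1.142344
  f(c_6) = f(1.142344) = -0.224612
  f(a) × f(c) ≥ 0, new interval: [1.142344, 1.188438]
Iteration 7:
  c_7 = (1.142344 + 1.188438)/2 = 1.165391
  f(c_7) = f(1.165391) = -0.086461
  f(a) × f(c) ≥ 0, new interval: [1.165391, 1.188438]

After 7 iteration(s), the approximation is c_7 = 1.165391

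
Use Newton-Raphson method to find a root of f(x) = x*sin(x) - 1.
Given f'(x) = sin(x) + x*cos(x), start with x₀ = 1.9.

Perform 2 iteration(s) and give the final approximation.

f(x) = x*sin(x) - 1
f'(x) = sin(x) + x*cos(x)
x₀ = 1.9

Newton-Raphson formula: x_{n+1} = x_n - f(x_n)/f'(x_n)

Iteration 1:
  f(1.900000) = 0.797970
  f'(1.900000) = 0.332050
  x_1 = 1.900000 - 0.797970/0.332050 = -0.503163
Iteration 2:
  f(-0.503163) = -0.757375
  f'(-0.503163) = -0.923001
  x_2 = -0.503163 - (-0.757375)/(-0.923001) = -1.323720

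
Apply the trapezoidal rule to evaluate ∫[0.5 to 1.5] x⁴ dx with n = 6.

f(x) = x⁴
a = 0.5, b = 1.5, n = 6
h = (b - a)/n = 0.166667

Trapezoidal rule: (h/2)[f(x₀) + 2f(x₁) + 2f(x₂) + ... + f(xₙ)]

x_0 = 0.5000, f(x_0) = 0.062500, coefficient = 1
x_1 = 0.6667, f(x_1) = 0.197531, coefficient = 2
x_2 = 0.8333, f(x_2) = 0.482253, coefficient = 2
x_3 = 1.0000, f(x_3) = 1.000000, coefficient = 2
x_4 = 1.1667, f(x_4) = 1.852623, coefficient = 2
x_5 = 1.3333, f(x_5) = 3.160494, coefficient = 2
x_6 = 1.5000, f(x_6) = 5.062500, coefficient = 1

I ≈ (0.166667/2) × 18.510802 = 1.542567
Exact value: 1.512500
Error: 0.030067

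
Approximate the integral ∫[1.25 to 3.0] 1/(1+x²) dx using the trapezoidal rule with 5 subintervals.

f(x) = 1/(1+x²)
a = 1.25, b = 3.0, n = 5
h = (b - a)/n = 0.350000

Trapezoidal rule: (h/2)[f(x₀) + 2f(x₁) + 2f(x₂) + ... + f(xₙ)]

x_0 = 1.2500, f(x_0) = 0.390244, coefficient = 1
x_1 = 1.6000, f(x_1) = 0.280899, coefficient = 2
x_2 = 1.9500, f(x_2) = 0.208225, coefficient = 2
x_3 = 2.3000, f(x_3) = 0.158983, coefficient = 2
x_4 = 2.6500, f(x_4) = 0.124649, coefficient = 2
x_5 = 3.0000, f(x_5) = 0.100000, coefficient = 1

I ≈ (0.350000/2) × 2.035755 = 0.356257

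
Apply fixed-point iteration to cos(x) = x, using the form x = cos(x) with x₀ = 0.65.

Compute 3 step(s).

Equation: cos(x) = x
Fixed-point form: x = cos(x)
x₀ = 0.65

x_1 = g(0.650000) = 0.796084
x_2 = g(0.796084) = 0.699511
x_3 = g(0.699511) = 0.765157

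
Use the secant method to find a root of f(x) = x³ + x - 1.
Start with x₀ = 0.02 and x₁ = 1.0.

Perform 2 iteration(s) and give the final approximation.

f(x) = x³ + x - 1
x₀ = 0.02, x₁ = 1.0

Secant formula: x_{n+1} = x_n - f(x_n)(x_n - x_{n-1})/(f(x_n) - f(x_{n-1}))

Iteration 1:
  f(0.020000) = -0.979992
  f(1.000000) = 1.000000
  x_2 = 1.000000 - 1.000000×(1.000000 - 0.020000)/(1.000000 - (-0.979992))
       = 0.505049
Iteration 2:
  f(1.000000) = 1.000000
  f(0.505049) = -0.366127
  x_3 = 0.505049 - (-0.366127)×(0.505049 - 1.000000)/(-0.366127 - 1.000000)
       = 0.637697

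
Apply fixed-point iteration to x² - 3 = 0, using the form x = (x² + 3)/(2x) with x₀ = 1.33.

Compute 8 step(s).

Equation: x² - 3 = 0
Fixed-point form: x = (x² + 3)/(2x)
x₀ = 1.33

x_1 = g(1.330000) = 1.792820
x_2 = g(1.792820) = 1.733081
x_3 = g(1.733081) = 1.732051
x_4 = g(1.732051) = 1.732051
x_5 = g(1.732051) = 1.732051
x_6 = g(1.732051) = 1.732051
x_7 = g(1.732051) = 1.732051
x_8 = g(1.732051) = 1.732051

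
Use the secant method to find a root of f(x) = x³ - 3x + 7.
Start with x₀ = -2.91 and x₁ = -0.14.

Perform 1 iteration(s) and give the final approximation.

f(x) = x³ - 3x + 7
x₀ = -2.91, x₁ = -0.14

Secant formula: x_{n+1} = x_n - f(x_n)(x_n - x_{n-1})/(f(x_n) - f(x_{n-1}))

Iteration 1:
  f(-2.910000) = -8.912171
  f(-0.140000) = 7.417256
  x_2 = -0.140000 - 7.417256×(-0.140000 - (-2.910000))/(7.417256 - (-8.912171))
       = -1.398207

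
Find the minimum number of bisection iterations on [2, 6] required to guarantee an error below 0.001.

We need (b-a)/2^n ≤ 0.001
(6 - 2)/2^n ≤ 0.001
4/2^n ≤ 0.001
2^n ≥ 4000
n ≥ log₂(4000) = 11.97
n ≥ 12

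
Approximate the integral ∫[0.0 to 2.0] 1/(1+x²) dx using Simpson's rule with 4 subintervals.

f(x) = 1/(1+x²)
a = 0.0, b = 2.0, n = 4
h = (b - a)/n = 0.500000

Simpson's rule: (h/3)[f(x₀) + 4f(x₁) + 2f(x₂) + ... + f(xₙ)]

x_0 = 0.0000, f(x_0) = 1.000000, coefficient = 1
x_1 = 0.5000, f(x_1) = 0.800000, coefficient = 4
x_2 = 1.0000, f(x_2) = 0.500000, coefficient = 2
x_3 = 1.5000, f(x_3) = 0.307692, coefficient = 4
x_4 = 2.0000, f(x_4) = 0.200000, coefficient = 1

I ≈ (0.500000/3) × 6.630769 = 1.105128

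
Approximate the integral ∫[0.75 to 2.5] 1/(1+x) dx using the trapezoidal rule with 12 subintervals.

f(x) = 1/(1+x)
a = 0.75, b = 2.5, n = 12
h = (b - a)/n = 0.145833

Trapezoidal rule: (h/2)[f(x₀) + 2f(x₁) + 2f(x₂) + ... + f(xₙ)]

x_0 = 0.7500, f(x_0) = 0.571429, coefficient = 1
x_1 = 0.8958, f(x_1) = 0.527473, coefficient = 2
x_2 = 1.0417, f(x_2) = 0.489796, coefficient = 2
x_3 = 1.1875, f(x_3) = 0.457143, coefficient = 2
x_4 = 1.3333, f(x_4) = 0.428571, coefficient = 2
x_5 = 1.4792, f(x_5) = 0.403361, coefficient = 2
x_6 = 1.6250, f(x_6) = 0.380952, coefficient = 2
x_7 = 1.7708, f(x_7) = 0.360902, coefficient = 2
x_8 = 1.9167, f(x_8) = 0.342857, coefficient = 2
x_9 = 2.0625, f(x_9) = 0.326531, coefficient = 2
x_10 = 2.2083, f(x_10) = 0.311688, coefficient = 2
x_11 = 2.3542, f(x_11) = 0.298137, coefficient = 2
x_12 = 2.5000, f(x_12) = 0.285714, coefficient = 1

I ≈ (0.145833/2) × 9.511966 = 0.693581
Exact value: 0.693147
Error: 0.000434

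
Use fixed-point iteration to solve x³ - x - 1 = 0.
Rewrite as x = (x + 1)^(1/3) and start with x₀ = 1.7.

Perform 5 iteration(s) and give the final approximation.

Equation: x³ - x - 1 = 0
Fixed-point form: x = (x + 1)^(1/3)
x₀ = 1.7

x_1 = g(1.700000) = 1.392477
x_2 = g(1.392477) = 1.337465
x_3 = g(1.337465) = 1.327135
x_4 = g(1.327135) = 1.325177
x_5 = g(1.325177) = 1.324805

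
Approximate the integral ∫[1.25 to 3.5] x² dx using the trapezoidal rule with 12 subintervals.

f(x) = x²
a = 1.25, b = 3.5, n = 12
h = (b - a)/n = 0.187500

Trapezoidal rule: (h/2)[f(x₀) + 2f(x₁) + 2f(x₂) + ... + f(xₙ)]

x_0 = 1.2500, f(x_0) = 1.562500, coefficient = 1
x_1 = 1.4375, f(x_1) = 2.066406, coefficient = 2
x_2 = 1.6250, f(x_2) = 2.640625, coefficient = 2
x_3 = 1.8125, f(x_3) = 3.285156, coefficient = 2
x_4 = 2.0000, f(x_4) = 4.000000, coefficient = 2
x_5 = 2.1875, f(x_5) = 4.785156, coefficient = 2
x_6 = 2.3750, f(x_6) = 5.640625, coefficient = 2
x_7 = 2.5625, f(x_7) = 6.566406, coefficient = 2
x_8 = 2.7500, f(x_8) = 7.562500, coefficient = 2
x_9 = 2.9375, f(x_9) = 8.628906, coefficient = 2
x_10 = 3.1250, f(x_10) = 9.765625, coefficient = 2
x_11 = 3.3125, f(x_11) = 10.972656, coefficient = 2
x_12 = 3.5000, f(x_12) = 12.250000, coefficient = 1

I ≈ (0.187500/2) × 145.640625 = 13.653809
Exact value: 13.640625
Error: 0.013184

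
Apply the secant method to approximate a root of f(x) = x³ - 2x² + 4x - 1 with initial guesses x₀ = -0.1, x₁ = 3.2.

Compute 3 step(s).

f(x) = x³ - 2x² + 4x - 1
x₀ = -0.1, x₁ = 3.2

Secant formula: x_{n+1} = x_n - f(x_n)(x_n - x_{n-1})/(f(x_n) - f(x_{n-1}))

Iteration 1:
  f(-0.100000) = -1.421000
  f(3.200000) = 24.088000
  x_2 = 3.200000 - 24.088000×(3.200000 - (-0.100000))/(24.088000 - (-1.421000))
       = 0.083829
Iteration 2:
  f(3.200000) = 24.088000
  f(0.083829) = -0.678149
  x_3 = 0.083829 - (-0.678149)×(0.083829 - 3.200000)/(-0.678149 - 24.088000)
       = 0.169156
Iteration 3:
  f(0.083829) = -0.678149
  f(0.169156) = -0.375762
  x_4 = 0.169156 - (-0.375762)×(0.169156 - 0.083829)/(-0.375762 - (-0.678149))
       = 0.275189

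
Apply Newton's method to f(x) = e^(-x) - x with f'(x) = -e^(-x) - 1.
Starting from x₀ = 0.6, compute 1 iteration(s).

f(x) = e^(-x) - x
f'(x) = -e^(-x) - 1
x₀ = 0.6

Newton-Raphson formula: x_{n+1} = x_n - f(x_n)/f'(x_n)

Iteration 1:
  f(0.600000) = -0.051188
  f'(0.600000) = -1.548812
  x_1 = 0.600000 - (-0.051188)/(-1.548812) = 0.566950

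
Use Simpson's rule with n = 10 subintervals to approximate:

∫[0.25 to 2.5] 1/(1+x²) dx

f(x) = 1/(1+x²)
a = 0.25, b = 2.5, n = 10
h = (b - a)/n = 0.225000

Simpson's rule: (h/3)[f(x₀) + 4f(x₁) + 2f(x₂) + ... + f(xₙ)]

x_0 = 0.2500, f(x_0) = 0.941176, coefficient = 1
x_1 = 0.4750, f(x_1) = 0.815910, coefficient = 4
x_2 = 0.7000, f(x_2) = 0.671141, coefficient = 2
x_3 = 0.9250, f(x_3) = 0.538902, coefficient = 4
x_4 = 1.1500, f(x_4) = 0.430571, coefficient = 2
x_5 = 1.3750, f(x_5) = 0.345946, coefficient = 4
x_6 = 1.6000, f(x_6) = 0.280899, coefficient = 2
x_7 = 1.8250, f(x_7) = 0.230914, coefficient = 4
x_8 = 2.0500, f(x_8) = 0.192215, coefficient = 2
x_9 = 2.2750, f(x_9) = 0.161927, coefficient = 4
x_10 = 2.5000, f(x_10) = 0.137931, coefficient = 1

I ≈ (0.225000/3) × 12.603153 = 0.945237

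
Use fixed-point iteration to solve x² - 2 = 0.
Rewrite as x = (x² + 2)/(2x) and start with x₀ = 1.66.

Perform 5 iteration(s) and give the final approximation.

Equation: x² - 2 = 0
Fixed-point form: x = (x² + 2)/(2x)
x₀ = 1.66

x_1 = g(1.660000) = 1.432410
x_2 = g(1.432410) = 1.414329
x_3 = g(1.414329) = 1.414214
x_4 = g(1.414214) = 1.414214
x_5 = g(1.414214) = 1.414214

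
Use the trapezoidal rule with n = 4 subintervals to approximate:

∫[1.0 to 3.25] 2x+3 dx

f(x) = 2x+3
a = 1.0, b = 3.25, n = 4
h = (b - a)/n = 0.562500

Trapezoidal rule: (h/2)[f(x₀) + 2f(x₁) + 2f(x₂) + ... + f(xₙ)]

x_0 = 1.0000, f(x_0) = 5.000000, coefficient = 1
x_1 = 1.5625, f(x_1) = 6.125000, coefficient = 2
x_2 = 2.1250, f(x_2) = 7.250000, coefficient = 2
x_3 = 2.6875, f(x_3) = 8.375000, coefficient = 2
x_4 = 3.2500, f(x_4) = 9.500000, coefficient = 1

I ≈ (0.562500/2) × 58.000000 = 16.312500
Exact value: 16.312500
Error: 0.000000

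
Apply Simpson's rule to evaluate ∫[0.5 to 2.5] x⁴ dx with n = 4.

f(x) = x⁴
a = 0.5, b = 2.5, n = 4
h = (b - a)/n = 0.500000

Simpson's rule: (h/3)[f(x₀) + 4f(x₁) + 2f(x₂) + ... + f(xₙ)]

x_0 = 0.5000, f(x_0) = 0.062500, coefficient = 1
x_1 = 1.0000, f(x_1) = 1.000000, coefficient = 4
x_2 = 1.5000, f(x_2) = 5.062500, coefficient = 2
x_3 = 2.0000, f(x_3) = 16.000000, coefficient = 4
x_4 = 2.5000, f(x_4) = 39.062500, coefficient = 1

I ≈ (0.500000/3) × 117.250000 = 19.541667
Exact value: 19.525000
Error: 0.016667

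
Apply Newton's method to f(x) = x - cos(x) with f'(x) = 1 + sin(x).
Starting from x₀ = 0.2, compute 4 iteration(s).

f(x) = x - cos(x)
f'(x) = 1 + sin(x)
x₀ = 0.2

Newton-Raphson formula: x_{n+1} = x_n - f(x_n)/f'(x_n)

Iteration 1:
  f(0.200000) = -0.780067
  f'(0.200000) = 1.198669
  x_1 = 0.200000 - (-0.780067)/1.198669 = 0.850777
Iteration 2:
  f(0.850777) = 0.191378
  f'(0.850777) = 1.751793
  x_2 = 0.850777 - 0.191378/1.751793 = 0.741530
Iteration 3:
  f(0.741530) = 0.004094
  f'(0.741530) = 1.675417
  x_3 = 0.741530 - 0.004094/1.675417 = 0.739086
Iteration 4:
  f(0.739086) = 0.000002
  f'(0.739086) = 1.673613
  x_4 = 0.739086 - 0.000002/1.673613 = 0.739085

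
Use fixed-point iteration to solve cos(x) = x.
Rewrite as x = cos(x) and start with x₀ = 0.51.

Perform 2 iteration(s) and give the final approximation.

Equation: cos(x) = x
Fixed-point form: x = cos(x)
x₀ = 0.51

x_1 = g(0.510000) = 0.872745
x_2 = g(0.872745) = 0.642726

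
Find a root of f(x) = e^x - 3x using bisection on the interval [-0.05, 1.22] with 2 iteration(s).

f(x) = e^x - 3x
Initial interval: [-0.05, 1.22]

Iteration 1:
  c_1 = (-0.050000 + 1.220000)/2 = 0.585000
  f(c_1) = f(0.585000) = 0.039991
  f(a) × f(c) ≥ 0, new interval: [0.585000, 1.220000]
Iteration 2:
  c_2 = (0.585000 + 1.220000)/2 = 0.902500
  f(c_2) = f(0.902500) = -0.241740
  f(a) × f(c) < 0, new interval: [0.585000, 0.902500]

After 2 iteration(s), the approximation is c_2 = 0.902500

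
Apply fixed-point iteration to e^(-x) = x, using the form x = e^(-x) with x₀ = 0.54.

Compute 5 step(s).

Equation: e^(-x) = x
Fixed-point form: x = e^(-x)
x₀ = 0.54

x_1 = g(0.540000) = 0.582748
x_2 = g(0.582748) = 0.558362
x_3 = g(0.558362) = 0.572146
x_4 = g(0.572146) = 0.564313
x_5 = g(0.564313) = 0.568751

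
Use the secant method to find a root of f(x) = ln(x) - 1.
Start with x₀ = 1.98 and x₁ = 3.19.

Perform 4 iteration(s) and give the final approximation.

f(x) = ln(x) - 1
x₀ = 1.98, x₁ = 3.19

Secant formula: x_{n+1} = x_n - f(x_n)(x_n - x_{n-1})/(f(x_n) - f(x_{n-1}))

Iteration 1:
  f(1.980000) = -0.316903
  f(3.190000) = 0.160021
  x_2 = 3.190000 - 0.160021×(3.190000 - 1.980000)/(0.160021 - (-0.316903))
       = 2.784012
Iteration 2:
  f(3.190000) = 0.160021
  f(2.784012) = 0.023893
  x_3 = 2.784012 - 0.023893×(2.784012 - 3.190000)/(0.023893 - 0.160021)
       = 2.712753
Iteration 3:
  f(2.784012) = 0.023893
  f(2.712753) = -0.002036
  x_4 = 2.712753 - (-0.002036)×(2.712753 - 2.784012)/(-0.002036 - 0.023893)
       = 2.718348
Iteration 4:
  f(2.712753) = -0.002036
  f(2.718348) = 0.000025
  x_5 = 2.718348 - 0.000025×(2.718348 - 2.712753)/(0.000025 - (-0.002036))
       = 2.718282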